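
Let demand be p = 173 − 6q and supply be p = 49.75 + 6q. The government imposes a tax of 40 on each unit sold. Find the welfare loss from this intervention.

66.67

Competitive equilibrium: 173 − 6q = 49.75 + 6q → q* = 10.2708, p* = 111.375.
With the tax, the buyer price exceeds the seller price by 40: (173 − 6q) − (49.75 + 6q) = 40 → q' = 6.9375.
Δq = 10.2708 − 6.9375 = 3.3333; the wedge equals the tax, 40.
The triangle = ½ × 3.3333 × 40 = 66.67.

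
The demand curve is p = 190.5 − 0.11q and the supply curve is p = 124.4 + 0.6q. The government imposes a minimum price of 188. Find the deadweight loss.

1758

Competitive equilibrium: 190.5 − 0.11q = 124.4 + 0.6q → q* = 93.0986, p* = 180.2592.
At the floor p = 188, quantity demanded = (190.5 − 188)/0.11 = 22.7273.
Sellers' marginal cost at q' = 22.7273: 124.4 + 0.6·22.7273 = 138.0364.
Δq = 93.0986 − 22.7273 = 70.3713; wedge = 188 − 138.0364 = 49.9636.
The triangle = ½ × 70.3713 × 49.9636 = 1758.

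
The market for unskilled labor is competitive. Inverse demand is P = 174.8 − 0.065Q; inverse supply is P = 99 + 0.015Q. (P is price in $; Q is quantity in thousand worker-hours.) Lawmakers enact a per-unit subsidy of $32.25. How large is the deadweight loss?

Competitive equilibrium: 174.8 − 0.065Q = 99 + 0.015Q → Q* = 947.5, P* = 113.2125.
The subsidy lowers effective supply by 32.25: P = 66.75 + 0.015Q.
New quantity: 174.8 − 0.065Q = 66.75 + 0.015Q → Q' = 1350.625.
Overproduction ΔQ = 1350.625 − 947.5 = 403.125; wedge = subsidy = 32.25.
Deadweight loss = ½ × 403.125 × 32.25 = $6500.39 thousand.

$6500.39 thousand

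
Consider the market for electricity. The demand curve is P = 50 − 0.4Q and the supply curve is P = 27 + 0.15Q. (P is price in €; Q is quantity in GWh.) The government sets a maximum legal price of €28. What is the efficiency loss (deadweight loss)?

Competitive equilibrium: 50 − 0.4Q = 27 + 0.15Q → Q* = 41.8182, P* = 33.2727.
At the ceiling P = 28, quantity supplied = (28 − 27)/0.15 = 6.6667.
Willingness to pay at Q' = 6.6667: 50 − 0.4·6.6667 = 47.3333.
ΔQ = 41.8182 − 6.6667 = 35.1515; wedge = 47.3333 − 28 = 19.3333.
Deadweight loss = ½ × 35.1515 × 19.3333 = €339.80.

€339.80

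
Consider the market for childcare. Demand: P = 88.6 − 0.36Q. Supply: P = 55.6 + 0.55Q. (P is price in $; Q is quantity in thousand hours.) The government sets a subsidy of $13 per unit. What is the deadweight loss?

$92.86 thousand

Competitive equilibrium: 88.6 − 0.36Q = 55.6 + 0.55Q → Q* = 36.2637, P* = 75.5451.
The subsidy lowers effective supply by 13: P = 42.6 + 0.55Q.
New quantity: 88.6 − 0.36Q = 42.6 + 0.55Q → Q' = 50.5495.
Overproduction ΔQ = 50.5495 − 36.2637 = 14.2858; wedge = subsidy = 13.
Welfare loss = ½ × 14.2858 × 13 = $92.86 thousand.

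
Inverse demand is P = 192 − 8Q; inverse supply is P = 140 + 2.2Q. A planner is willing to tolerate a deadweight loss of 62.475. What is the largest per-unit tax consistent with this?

Competitive equilibrium: 192 − 8Q = 140 + 2.2Q → Q* = 5.098, P* = 151.2157.
A tax t gives ΔQ = t/10.2 and wedge t, so DWL = t²/20.4.
t²/20.4 = 62.475 → t² = 1274.49 → t = 35.7.

35.7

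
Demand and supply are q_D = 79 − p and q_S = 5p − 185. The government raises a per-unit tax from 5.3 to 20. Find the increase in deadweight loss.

In inverse form: demand p = 79 − q, supply p = 37 + 0.2q.
Competitive equilibrium: 79 − q = 37 + 0.2q → q* = 35, p* = 44.
For a per-unit tax t: Δq = t/1.2, so DWL = ½·t·(t/1.2) = t²/2.4.
At t = 5.3: DWL = 11.704. At t = 20: DWL = 166.667.
Increase = 166.667 − 11.704 = 154.96.

154.96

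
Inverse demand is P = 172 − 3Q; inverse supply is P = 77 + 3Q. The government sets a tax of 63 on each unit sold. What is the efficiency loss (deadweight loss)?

330.75

Competitive equilibrium: 172 − 3Q = 77 + 3Q → Q* = 15.8333, P* = 124.5.
With the tax, the buyer price exceeds the seller price by 63: (172 − 3Q) − (77 + 3Q) = 63 → Q' = 5.3333.
ΔQ = 15.8333 − 5.3333 = 10.5; the wedge equals the tax, 63.
The triangle = ½ × 10.5 × 63 = 330.75.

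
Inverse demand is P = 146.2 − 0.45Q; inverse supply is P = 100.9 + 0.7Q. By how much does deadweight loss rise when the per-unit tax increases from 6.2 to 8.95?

18.11

Competitive equilibrium: 146.2 − 0.45Q = 100.9 + 0.7Q → Q* = 39.3913, P* = 128.4739.
For a per-unit tax t: ΔQ = t/1.15, so DWL = ½·t·(t/1.15) = t²/2.3.
At t = 6.2: DWL = 16.713. At t = 8.95: DWL = 34.827.
Increase = 34.827 − 16.713 = 18.11.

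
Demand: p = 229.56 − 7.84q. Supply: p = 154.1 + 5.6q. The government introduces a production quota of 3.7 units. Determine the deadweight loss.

24.63

Competitive equilibrium: 229.56 − 7.84q = 154.1 + 5.6q → q* = 5.6146, p* = 185.5417.
At q = 3.7: demand price = 229.56 − 7.84·3.7 = 200.552; supply price = 154.1 + 5.6·3.7 = 174.82.
Δq = 5.6146 − 3.7 = 1.9146; wedge = 200.552 − 174.82 = 25.732.
DWL = ½ × 1.9146 × 25.732 = 24.63.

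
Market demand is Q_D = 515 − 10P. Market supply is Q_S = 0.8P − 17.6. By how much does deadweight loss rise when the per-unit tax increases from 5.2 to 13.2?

54.52

In inverse form: demand P = 51.5 − 0.1Q, supply P = 22 + 1.25Q.
Competitive equilibrium: 51.5 − 0.1Q = 22 + 1.25Q → Q* = 21.8519, P* = 49.3148.
For a per-unit tax t: ΔQ = t/1.35, so DWL = ½·t·(t/1.35) = t²/2.7.
At t = 5.2: DWL = 10.015. At t = 13.2: DWL = 64.533.
Increase = 64.533 − 10.015 = 54.52.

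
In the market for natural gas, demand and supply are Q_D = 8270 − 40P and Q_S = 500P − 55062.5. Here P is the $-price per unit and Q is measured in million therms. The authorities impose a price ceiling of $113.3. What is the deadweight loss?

In inverse form: demand P = 206.75 − 0.025Q, supply P = 110.125 + 0.002Q.
Competitive equilibrium: 206.75 − 0.025Q = 110.125 + 0.002Q → Q* = 3578.7037, P* = 117.2824.
At the ceiling P = 113.3, quantity supplied = (113.3 − 110.125)/0.002 = 1587.5.
Willingness to pay at Q' = 1587.5: 206.75 − 0.025·1587.5 = 167.0625.
ΔQ = 3578.7037 − 1587.5 = 1991.2037; wedge = 167.0625 − 113.3 = 53.7625.
The triangle = ½ × 1991.2037 × 53.7625 = $53526.04 million.

$53526.04 million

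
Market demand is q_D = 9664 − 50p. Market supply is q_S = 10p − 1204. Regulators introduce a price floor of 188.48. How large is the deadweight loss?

In inverse form: demand p = 193.28 − 0.02q, supply p = 120.4 + 0.1q.
Competitive equilibrium: 193.28 − 0.02q = 120.4 + 0.1q → q* = 607.3333, p* = 181.1333.
At the floor p = 188.48, quantity demanded = (193.28 − 188.48)/0.02 = 240.
Sellers' marginal cost at q' = 240: 120.4 + 0.1·240 = 144.4.
Δq = 607.3333 − 240 = 367.3333; wedge = 188.48 − 144.4 = 44.08.
Deadweight loss = ½ × 367.3333 × 44.08 = 8096.03.

8096.03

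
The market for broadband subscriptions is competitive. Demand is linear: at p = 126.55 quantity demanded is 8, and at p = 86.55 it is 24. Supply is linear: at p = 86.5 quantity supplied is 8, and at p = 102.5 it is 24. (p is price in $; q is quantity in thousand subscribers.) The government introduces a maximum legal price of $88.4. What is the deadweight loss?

$159.37 thousand

Demand slope = (86.55 − 126.55)/(24 − 8) = −2.5, so p = 146.55 − 2.5q.
Supply slope = (102.5 − 86.5)/(24 − 8) = 1, so p = 78.5 + q.
Competitive equilibrium: 146.55 − 2.5q = 78.5 + q → q* = 19.4429, p* = 97.9429.
At the ceiling p = 88.4, quantity supplied = (88.4 − 78.5)/1 = 9.9.
Willingness to pay at q' = 9.9: 146.55 − 2.5·9.9 = 121.8.
Δq = 19.4429 − 9.9 = 9.5429; wedge = 121.8 − 88.4 = 33.4.
Deadweight loss = ½ × 9.5429 × 33.4 = $159.37 thousand.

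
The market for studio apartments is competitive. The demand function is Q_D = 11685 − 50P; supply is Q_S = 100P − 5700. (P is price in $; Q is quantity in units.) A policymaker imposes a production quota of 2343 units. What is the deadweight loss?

In inverse form: demand P = 233.7 − 0.02Q, supply P = 57 + 0.01Q.
Competitive equilibrium: 233.7 − 0.02Q = 57 + 0.01Q → Q* = 5890, P* = 115.9.
At Q = 2343: demand price = 233.7 − 0.02·2343 = 186.84; supply price = 57 + 0.01·2343 = 80.43.
ΔQ = 5890 − 2343 = 3547; wedge = 186.84 − 80.43 = 106.41.
Deadweight loss = ½ × 3547 × 106.41 = $188718.135.

$188718.135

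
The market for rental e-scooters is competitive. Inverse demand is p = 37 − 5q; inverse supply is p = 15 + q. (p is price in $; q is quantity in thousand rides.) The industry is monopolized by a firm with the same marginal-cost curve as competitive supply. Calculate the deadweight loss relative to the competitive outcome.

$8.33 thousand

Competitive equilibrium: 37 − 5q = 15 + q → q* = 3.6667, p* = 18.6667.
Marginal revenue: MR = 37 − 10q. Set MR = MC: 37 − 10q = 15 + q → q_m = 2.
Price p_m = 37 − 5·2 = 27; MC(q_m) = 15 + 1·2 = 17.
Competitive q* = 3.6667, so Δq = 1.6667; wedge = 27 − 17 = 10.
Welfare loss = ½ × 1.6667 × 10 = $8.33 thousand.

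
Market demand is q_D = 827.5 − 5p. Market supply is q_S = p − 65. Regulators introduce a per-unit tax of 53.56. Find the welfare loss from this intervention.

1195.28

In inverse form: demand p = 165.5 − 0.2q, supply p = 65 + q.
Competitive equilibrium: 165.5 − 0.2q = 65 + q → q* = 83.75, p* = 148.75.
With the tax, the buyer price exceeds the seller price by 53.56: (165.5 − 0.2q) − (65 + q) = 53.56 → q' = 39.1167.
Δq = 83.75 − 39.1167 = 44.6333; the wedge equals the tax, 53.56.
Deadweight loss = ½ × 44.6333 × 53.56 = 1195.28.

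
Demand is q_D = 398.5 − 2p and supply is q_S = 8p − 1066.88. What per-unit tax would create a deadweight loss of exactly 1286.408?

In inverse form: demand p = 199.25 − 0.5q, supply p = 133.36 + 0.125q.
Competitive equilibrium: 199.25 − 0.5q = 133.36 + 0.125q → q* = 105.424, p* = 146.538.
A tax t gives Δq = t/0.625 and wedge t, so DWL = t²/1.25.
t²/1.25 = 1286.408 → t² = 1608.01 → t = 40.1.

40.1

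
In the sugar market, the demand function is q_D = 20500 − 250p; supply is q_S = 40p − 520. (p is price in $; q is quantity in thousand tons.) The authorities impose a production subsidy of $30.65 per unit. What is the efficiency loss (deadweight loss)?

$16196.94 thousand

In inverse form: demand p = 82 − 0.004q, supply p = 13 + 0.025q.
Competitive equilibrium: 82 − 0.004q = 13 + 0.025q → q* = 2379.3103, p* = 72.4828.
The subsidy lowers effective supply by 30.65: p = 0.025q − 17.65.
New quantity: 82 − 0.004q = 0.025q − 17.65 → q' = 3436.2069.
Overproduction Δq = 3436.2069 − 2379.3103 = 1056.8966; wedge = subsidy = 30.65.
Welfare loss = ½ × 1056.8966 × 30.65 = $16196.94 thousand.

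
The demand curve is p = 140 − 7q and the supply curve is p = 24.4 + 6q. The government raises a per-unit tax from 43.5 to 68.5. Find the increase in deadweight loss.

107.69

Competitive equilibrium: 140 − 7q = 24.4 + 6q → q* = 8.8923, p* = 77.7538.
For a per-unit tax t: Δq = t/13, so DWL = ½·t·(t/13) = t²/26.
At t = 43.5: DWL = 72.779. At t = 68.5: DWL = 180.471.
Increase = 180.471 − 72.779 = 107.69.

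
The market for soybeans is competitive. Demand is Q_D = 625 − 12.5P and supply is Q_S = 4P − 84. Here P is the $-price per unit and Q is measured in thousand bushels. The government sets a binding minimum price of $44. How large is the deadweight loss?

$27.37 thousand

In inverse form: demand P = 50 − 0.08Q, supply P = 21 + 0.25Q.
Competitive equilibrium: 50 − 0.08Q = 21 + 0.25Q → Q* = 87.8788, P* = 42.9697.
At the floor P = 44, quantity demanded = (50 − 44)/0.08 = 75.
Sellers' marginal cost at Q' = 75: 21 + 0.25·75 = 39.75.
ΔQ = 87.8788 − 75 = 12.8788; wedge = 44 − 39.75 = 4.25.
Deadweight loss = ½ × 12.8788 × 4.25 = $27.37 thousand.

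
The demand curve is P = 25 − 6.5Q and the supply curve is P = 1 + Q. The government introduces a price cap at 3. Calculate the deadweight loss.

5.40

Competitive equilibrium: 25 − 6.5Q = 1 + Q → Q* = 3.2, P* = 4.2.
At the ceiling P = 3, quantity supplied = (3 − 1)/1 = 2.
Willingness to pay at Q' = 2: 25 − 6.5·2 = 12.
ΔQ = 3.2 − 2 = 1.2; wedge = 12 − 3 = 9.
The triangle = ½ × 1.2 × 9 = 5.40.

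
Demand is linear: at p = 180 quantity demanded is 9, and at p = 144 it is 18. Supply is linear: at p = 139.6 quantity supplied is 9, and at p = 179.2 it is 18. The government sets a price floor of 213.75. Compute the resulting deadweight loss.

737.03

Demand slope = (144 − 180)/(18 − 9) = −4, so p = 216 − 4q.
Supply slope = (179.2 − 139.6)/(18 − 9) = 4.4, so p = 100 + 4.4q.
Competitive equilibrium: 216 − 4q = 100 + 4.4q → q* = 13.8095, p* = 160.7619.
At the floor p = 213.75, quantity demanded = (216 − 213.75)/4 = 0.5625.
Sellers' marginal cost at q' = 0.5625: 100 + 4.4·0.5625 = 102.475.
Δq = 13.8095 − 0.5625 = 13.247; wedge = 213.75 − 102.475 = 111.275.
The triangle = ½ × 13.247 × 111.275 = 737.03.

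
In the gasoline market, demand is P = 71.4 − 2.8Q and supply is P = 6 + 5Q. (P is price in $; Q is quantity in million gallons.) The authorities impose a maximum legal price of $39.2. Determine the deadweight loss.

$11.87 million

Competitive equilibrium: 71.4 − 2.8Q = 6 + 5Q → Q* = 8.3846, P* = 47.9231.
At the ceiling P = 39.2, quantity supplied = (39.2 − 6)/5 = 6.64.
Willingness to pay at Q' = 6.64: 71.4 − 2.8·6.64 = 52.808.
ΔQ = 8.3846 − 6.64 = 1.7446; wedge = 52.808 − 39.2 = 13.608.
Deadweight loss = ½ × 1.7446 × 13.608 = $11.87 million.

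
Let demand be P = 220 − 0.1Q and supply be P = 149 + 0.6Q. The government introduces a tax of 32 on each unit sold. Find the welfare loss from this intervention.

731.43

Competitive equilibrium: 220 − 0.1Q = 149 + 0.6Q → Q* = 101.4286, P* = 209.8571.
With the tax, the buyer price exceeds the seller price by 32: (220 − 0.1Q) − (149 + 0.6Q) = 32 → Q' = 55.7143.
ΔQ = 101.4286 − 55.7143 = 45.7143; the wedge equals the tax, 32.
DWL = ½ × 45.7143 × 32 = 731.43.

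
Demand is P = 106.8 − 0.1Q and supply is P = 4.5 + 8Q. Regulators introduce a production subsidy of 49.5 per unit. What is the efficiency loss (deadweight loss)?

151.25

Competitive equilibrium: 106.8 − 0.1Q = 4.5 + 8Q → Q* = 12.6296, P* = 105.537.
The subsidy lowers effective supply by 49.5: P = 8Q − 45.
New quantity: 106.8 − 0.1Q = 8Q − 45 → Q' = 18.7407.
Overproduction ΔQ = 18.7407 − 12.6296 = 6.1111; wedge = subsidy = 49.5.
The triangle = ½ × 6.1111 × 49.5 = 151.25.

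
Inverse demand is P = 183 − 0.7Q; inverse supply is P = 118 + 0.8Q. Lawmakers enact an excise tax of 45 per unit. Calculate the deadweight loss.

675

Competitive equilibrium: 183 − 0.7Q = 118 + 0.8Q → Q* = 43.3333, P* = 152.6667.
With the tax, the buyer price exceeds the seller price by 45: (183 − 0.7Q) − (118 + 0.8Q) = 45 → Q' = 13.3333.
ΔQ = 43.3333 − 13.3333 = 30; the wedge equals the tax, 45.
The triangle = ½ × 30 × 45 = 675.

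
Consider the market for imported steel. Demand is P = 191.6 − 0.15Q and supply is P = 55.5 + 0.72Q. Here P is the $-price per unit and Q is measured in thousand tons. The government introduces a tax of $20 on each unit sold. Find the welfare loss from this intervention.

Competitive equilibrium: 191.6 − 0.15Q = 55.5 + 0.72Q → Q* = 156.4368, P* = 168.1345.
With the tax, the buyer price exceeds the seller price by 20: (191.6 − 0.15Q) − (55.5 + 0.72Q) = 20 → Q' = 133.4483.
ΔQ = 156.4368 − 133.4483 = 22.9885; the wedge equals the tax, 20.
DWL = ½ × 22.9885 × 20 = $229.89 thousand.

$229.89 thousand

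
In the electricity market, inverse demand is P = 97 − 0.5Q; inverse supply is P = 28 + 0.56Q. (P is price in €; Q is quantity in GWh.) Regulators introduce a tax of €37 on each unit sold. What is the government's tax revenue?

€1116.98

Competitive equilibrium: 97 − 0.5Q = 28 + 0.56Q → Q* = 65.0943, P* = 64.4528.
With the tax, the buyer price exceeds the seller price by 37: (97 − 0.5Q) − (28 + 0.56Q) = 37 → Q' = 30.1887.
Tax revenue = 37 × 30.1887 = €1116.98.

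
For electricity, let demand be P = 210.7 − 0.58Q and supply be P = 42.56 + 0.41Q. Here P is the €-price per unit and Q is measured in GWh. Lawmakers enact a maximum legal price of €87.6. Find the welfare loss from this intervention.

€1781.09

Competitive equilibrium: 210.7 − 0.58Q = 42.56 + 0.41Q → Q* = 169.8384, P* = 112.1937.
At the ceiling P = 87.6, quantity supplied = (87.6 − 42.56)/0.41 = 109.8537.
Willingness to pay at Q' = 109.8537: 210.7 − 0.58·109.8537 = 146.9849.
ΔQ = 169.8384 − 109.8537 = 59.9847; wedge = 146.9849 − 87.6 = 59.3849.
The triangle = ½ × 59.9847 × 59.3849 = €1781.09.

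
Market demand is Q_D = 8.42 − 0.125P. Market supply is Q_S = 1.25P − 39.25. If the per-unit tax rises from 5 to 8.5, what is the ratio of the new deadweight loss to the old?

2.89

In inverse form: demand P = 67.36 − 8Q, supply P = 31.4 + 0.8Q.
Competitive equilibrium: 67.36 − 8Q = 31.4 + 0.8Q → Q* = 4.0864, P* = 34.6691.
For a per-unit tax t: ΔQ = t/8.8, so DWL = ½·t·(t/8.8) = t²/17.6.
At t = 5: DWL = 1.420. At t = 8.5: DWL = 4.105.
Ratio = (8.5/5)² = 2.89.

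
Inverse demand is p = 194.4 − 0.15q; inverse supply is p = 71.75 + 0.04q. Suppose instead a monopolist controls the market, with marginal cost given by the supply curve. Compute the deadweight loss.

7705.06

Competitive equilibrium: 194.4 − 0.15q = 71.75 + 0.04q → q* = 645.5263, p* = 97.5711.
Marginal revenue: MR = 194.4 − 0.3q. Set MR = MC: 194.4 − 0.3q = 71.75 + 0.04q → q_m = 360.7353.
Price p_m = 194.4 − 0.15·360.7353 = 140.2897; MC(q_m) = 71.75 + 0.04·360.7353 = 86.1794.
Competitive q* = 645.5263, so Δq = 284.791; wedge = 140.2897 − 86.1794 = 54.1103.
Welfare loss = ½ × 284.791 × 54.1103 = 7705.06.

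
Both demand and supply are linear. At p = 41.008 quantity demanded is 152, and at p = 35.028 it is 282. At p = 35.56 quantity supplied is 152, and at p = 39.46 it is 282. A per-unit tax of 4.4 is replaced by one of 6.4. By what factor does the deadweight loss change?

Demand slope = (35.028 − 41.008)/(282 − 152) = −0.046, so p = 48 − 0.046q.
Supply slope = (39.46 − 35.56)/(282 − 152) = 0.03, so p = 31 + 0.03q.
Competitive equilibrium: 48 − 0.046q = 31 + 0.03q → q* = 223.6842, p* = 37.7105.
For a per-unit tax t: Δq = t/0.076, so DWL = ½·t·(t/0.076) = t²/0.152.
At t = 4.4: DWL = 127.368. At t = 6.4: DWL = 269.474.
Ratio = (6.4/4.4)² = 2.116.

2.116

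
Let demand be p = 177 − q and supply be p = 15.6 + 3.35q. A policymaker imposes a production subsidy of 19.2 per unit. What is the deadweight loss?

Competitive equilibrium: 177 − q = 15.6 + 3.35q → q* = 37.1034, p* = 139.8966.
The subsidy lowers effective supply by 19.2: p = 3.35q − 3.6.
New quantity: 177 − q = 3.35q − 3.6 → q' = 41.5172.
Overproduction Δq = 41.5172 − 37.1034 = 4.4138; wedge = subsidy = 19.2.
Deadweight loss = ½ × 4.4138 × 19.2 = 42.37.

42.37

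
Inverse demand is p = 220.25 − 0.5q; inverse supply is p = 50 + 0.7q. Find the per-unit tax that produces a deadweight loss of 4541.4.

104.4

Competitive equilibrium: 220.25 − 0.5q = 50 + 0.7q → q* = 141.875, p* = 149.3125.
A tax t gives Δq = t/1.2 and wedge t, so DWL = t²/2.4.
t²/2.4 = 4541.4 → t² = 10899.36 → t = 104.4.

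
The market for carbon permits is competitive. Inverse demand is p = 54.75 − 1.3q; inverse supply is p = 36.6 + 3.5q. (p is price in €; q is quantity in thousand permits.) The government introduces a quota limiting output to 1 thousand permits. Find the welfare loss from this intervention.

Competitive equilibrium: 54.75 − 1.3q = 36.6 + 3.5q → q* = 3.78125, p* = 49.83438.
At q = 1: demand price = 54.75 − 1.3·1 = 53.45; supply price = 36.6 + 3.5·1 = 40.1.
Δq = 3.78125 − 1 = 2.78125; wedge = 53.45 − 40.1 = 13.35.
DWL = ½ × 2.78125 × 13.35 = €18.56 thousand.

€18.56 thousand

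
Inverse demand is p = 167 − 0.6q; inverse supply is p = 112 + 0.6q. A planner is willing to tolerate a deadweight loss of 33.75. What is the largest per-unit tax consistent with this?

Competitive equilibrium: 167 − 0.6q = 112 + 0.6q → q* = 45.8333, p* = 139.5.
A tax t gives Δq = t/1.2 and wedge t, so DWL = t²/2.4.
t²/2.4 = 33.75 → t² = 81 → t = 9.

9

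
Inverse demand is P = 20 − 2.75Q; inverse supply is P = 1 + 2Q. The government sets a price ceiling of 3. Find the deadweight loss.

21.375

Competitive equilibrium: 20 − 2.75Q = 1 + 2Q → Q* = 4, P* = 9.
At the ceiling P = 3, quantity supplied = (3 − 1)/2 = 1.
Willingness to pay at Q' = 1: 20 − 2.75·1 = 17.25.
ΔQ = 4 − 1 = 3; wedge = 17.25 − 3 = 14.25.
The triangle = ½ × 3 × 14.25 = 21.375.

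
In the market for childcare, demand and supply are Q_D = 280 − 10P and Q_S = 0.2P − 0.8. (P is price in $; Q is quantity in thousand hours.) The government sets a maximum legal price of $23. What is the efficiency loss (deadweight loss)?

In inverse form: demand P = 28 − 0.1Q, supply P = 4 + 5Q.
Competitive equilibrium: 28 − 0.1Q = 4 + 5Q → Q* = 4.7059, P* = 27.5294.
At the ceiling P = 23, quantity supplied = (23 − 4)/5 = 3.8.
Willingness to pay at Q' = 3.8: 28 − 0.1·3.8 = 27.62.
ΔQ = 4.7059 − 3.8 = 0.9059; wedge = 27.62 − 23 = 4.62.
Welfare loss = ½ × 0.9059 × 4.62 = $2.09 thousand.

$2.09 thousand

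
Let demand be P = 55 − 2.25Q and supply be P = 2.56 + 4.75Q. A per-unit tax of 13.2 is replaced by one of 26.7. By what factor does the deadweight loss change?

Competitive equilibrium: 55 − 2.25Q = 2.56 + 4.75Q → Q* = 7.4914, P* = 38.1443.
For a per-unit tax t: ΔQ = t/7, so DWL = ½·t·(t/7) = t²/14.
At t = 13.2: DWL = 12.446. At t = 26.7: DWL = 50.921.
Ratio = (26.7/13.2)² = 4.091.

4.091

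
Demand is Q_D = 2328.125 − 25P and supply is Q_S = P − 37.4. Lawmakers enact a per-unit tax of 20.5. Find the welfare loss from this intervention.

In inverse form: demand P = 93.125 − 0.04Q, supply P = 37.4 + Q.
Competitive equilibrium: 93.125 − 0.04Q = 37.4 + Q → Q* = 53.5817, P* = 90.9817.
With the tax, the buyer price exceeds the seller price by 20.5: (93.125 − 0.04Q) − (37.4 + Q) = 20.5 → Q' = 33.8702.
ΔQ = 53.5817 − 33.8702 = 19.7115; the wedge equals the tax, 20.5.
DWL = ½ × 19.7115 × 20.5 = 202.04.

202.04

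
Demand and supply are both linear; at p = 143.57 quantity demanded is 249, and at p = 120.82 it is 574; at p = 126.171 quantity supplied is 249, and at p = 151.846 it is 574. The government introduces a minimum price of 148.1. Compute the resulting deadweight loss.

2453.82

Demand slope = (120.82 − 143.57)/(574 − 249) = −0.07, so p = 161 − 0.07q.
Supply slope = (151.846 − 126.171)/(574 − 249) = 0.079, so p = 106.5 + 0.079q.
Competitive equilibrium: 161 − 0.07q = 106.5 + 0.079q → q* = 365.7718, p* = 135.396.
At the floor p = 148.1, quantity demanded = (161 − 148.1)/0.07 = 184.2857.
Sellers' marginal cost at q' = 184.2857: 106.5 + 0.079·184.2857 = 121.0586.
Δq = 365.7718 − 184.2857 = 181.4861; wedge = 148.1 − 121.0586 = 27.0414.
Deadweight loss = ½ × 181.4861 × 27.0414 = 2453.82.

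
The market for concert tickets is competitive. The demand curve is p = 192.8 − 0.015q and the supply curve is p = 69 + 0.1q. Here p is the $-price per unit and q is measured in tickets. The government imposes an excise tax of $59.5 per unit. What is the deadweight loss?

$15392.39

Competitive equilibrium: 192.8 − 0.015q = 69 + 0.1q → q* = 1076.5217, p* = 176.6522.
With the tax, the buyer price exceeds the seller price by 59.5: (192.8 − 0.015q) − (69 + 0.1q) = 59.5 → q' = 559.1304.
Δq = 1076.5217 − 559.1304 = 517.3913; the wedge equals the tax, 59.5.
The triangle = ½ × 517.3913 × 59.5 = $15392.39.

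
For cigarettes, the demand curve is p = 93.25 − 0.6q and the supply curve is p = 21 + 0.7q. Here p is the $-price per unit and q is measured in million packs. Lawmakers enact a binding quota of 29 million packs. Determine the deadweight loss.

Competitive equilibrium: 93.25 − 0.6q = 21 + 0.7q → q* = 55.5769, p* = 59.9038.
At q = 29: demand price = 93.25 − 0.6·29 = 75.85; supply price = 21 + 0.7·29 = 41.3.
Δq = 55.5769 − 29 = 26.5769; wedge = 75.85 − 41.3 = 34.55.
Deadweight loss = ½ × 26.5769 × 34.55 = $459.12 million.

$459.12 million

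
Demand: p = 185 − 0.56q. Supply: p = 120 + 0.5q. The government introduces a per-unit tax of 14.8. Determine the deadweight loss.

103.32

Competitive equilibrium: 185 − 0.56q = 120 + 0.5q → q* = 61.3208, p* = 150.6604.
With the tax, the buyer price exceeds the seller price by 14.8: (185 − 0.56q) − (120 + 0.5q) = 14.8 → q' = 47.3585.
Δq = 61.3208 − 47.3585 = 13.9623; the wedge equals the tax, 14.8.
The triangle = ½ × 13.9623 × 14.8 = 103.32.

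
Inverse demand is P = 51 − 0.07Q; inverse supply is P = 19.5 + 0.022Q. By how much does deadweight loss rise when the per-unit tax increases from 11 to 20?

1516.30

Competitive equilibrium: 51 − 0.07Q = 19.5 + 0.022Q → Q* = 342.3913, P* = 27.0326.
For a per-unit tax t: ΔQ = t/0.092, so DWL = ½·t·(t/0.092) = t²/0.184.
At t = 11: DWL = 657.609. At t = 20: DWL = 2173.913.
Increase = 2173.913 − 657.609 = 1516.30.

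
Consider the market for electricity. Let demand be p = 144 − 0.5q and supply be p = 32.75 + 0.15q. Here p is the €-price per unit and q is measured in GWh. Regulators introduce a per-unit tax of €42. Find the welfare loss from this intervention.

Competitive equilibrium: 144 − 0.5q = 32.75 + 0.15q → q* = 171.1538, p* = 58.4231.
With the tax, the buyer price exceeds the seller price by 42: (144 − 0.5q) − (32.75 + 0.15q) = 42 → q' = 106.5385.
Δq = 171.1538 − 106.5385 = 64.6153; the wedge equals the tax, 42.
Welfare loss = ½ × 64.6153 × 42 = €1356.92.

€1356.92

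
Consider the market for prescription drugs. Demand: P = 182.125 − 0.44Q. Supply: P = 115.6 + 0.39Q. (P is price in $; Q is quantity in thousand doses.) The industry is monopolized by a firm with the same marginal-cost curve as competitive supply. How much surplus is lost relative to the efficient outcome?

Competitive equilibrium: 182.125 − 0.44Q = 115.6 + 0.39Q → Q* = 80.1506, P* = 146.8587.
Marginal revenue: MR = 182.125 − 0.88Q. Set MR = MC: 182.125 − 0.88Q = 115.6 + 0.39Q → Q_m = 52.3819.
Price P_m = 182.125 − 0.44·52.3819 = 159.077; MC(Q_m) = 115.6 + 0.39·52.3819 = 136.0289.
Competitive Q* = 80.1506, so ΔQ = 27.7687; wedge = 159.077 − 136.0289 = 23.0481.
Welfare loss = ½ × 27.7687 × 23.0481 = $320.01 thousand.

$320.01 thousand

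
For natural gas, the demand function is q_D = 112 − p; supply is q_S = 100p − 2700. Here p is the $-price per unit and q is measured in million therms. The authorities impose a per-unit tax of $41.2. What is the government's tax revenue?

In inverse form: demand p = 112 − q, supply p = 27 + 0.01q.
Competitive equilibrium: 112 − q = 27 + 0.01q → q* = 84.1584, p* = 27.8416.
With the tax, the buyer price exceeds the seller price by 41.2: (112 − q) − (27 + 0.01q) = 41.2 → q' = 43.3663.
Tax revenue = 41.2 × 43.3663 = $1786.69 million.

$1786.69 million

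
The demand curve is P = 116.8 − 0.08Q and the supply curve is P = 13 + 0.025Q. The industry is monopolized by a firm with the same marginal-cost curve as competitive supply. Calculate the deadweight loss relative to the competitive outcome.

Competitive equilibrium: 116.8 − 0.08Q = 13 + 0.025Q → Q* = 988.5714, P* = 37.7143.
Marginal revenue: MR = 116.8 − 0.16Q. Set MR = MC: 116.8 − 0.16Q = 13 + 0.025Q → Q_m = 561.0811.
Price P_m = 116.8 − 0.08·561.0811 = 71.9135; MC(Q_m) = 13 + 0.025·561.0811 = 27.027.
Competitive Q* = 988.5714, so ΔQ = 427.4903; wedge = 71.9135 − 27.027 = 44.8865.
DWL = ½ × 427.4903 × 44.8865 = 9594.27.

9594.27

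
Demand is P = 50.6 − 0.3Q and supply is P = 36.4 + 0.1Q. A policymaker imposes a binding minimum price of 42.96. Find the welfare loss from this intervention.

20.13

Competitive equilibrium: 50.6 − 0.3Q = 36.4 + 0.1Q → Q* = 35.5, P* = 39.95.
At the floor P = 42.96, quantity demanded = (50.6 − 42.96)/0.3 = 25.4667.
Sellers' marginal cost at Q' = 25.4667: 36.4 + 0.1·25.4667 = 38.9467.
ΔQ = 35.5 − 25.4667 = 10.0333; wedge = 42.96 − 38.9467 = 4.0133.
Deadweight loss = ½ × 10.0333 × 4.0133 = 20.13.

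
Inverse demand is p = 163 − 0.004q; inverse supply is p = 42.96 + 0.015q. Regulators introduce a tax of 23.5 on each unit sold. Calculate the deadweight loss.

14532.89

Competitive equilibrium: 163 − 0.004q = 42.96 + 0.015q → q* = 6317.8947, p* = 137.7284.
With the tax, the buyer price exceeds the seller price by 23.5: (163 − 0.004q) − (42.96 + 0.015q) = 23.5 → q' = 5081.0526.
Δq = 6317.8947 − 5081.0526 = 1236.8421; the wedge equals the tax, 23.5.
The triangle = ½ × 1236.8421 × 23.5 = 14532.89.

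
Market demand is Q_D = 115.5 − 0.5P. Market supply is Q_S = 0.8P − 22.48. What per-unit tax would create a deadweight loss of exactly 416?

52

In inverse form: demand P = 231 − 2Q, supply P = 28.1 + 1.25Q.
Competitive equilibrium: 231 − 2Q = 28.1 + 1.25Q → Q* = 62.4308, P* = 106.1385.
A tax t gives ΔQ = t/3.25 and wedge t, so DWL = t²/6.5.
t²/6.5 = 416 → t² = 2704 → t = 52.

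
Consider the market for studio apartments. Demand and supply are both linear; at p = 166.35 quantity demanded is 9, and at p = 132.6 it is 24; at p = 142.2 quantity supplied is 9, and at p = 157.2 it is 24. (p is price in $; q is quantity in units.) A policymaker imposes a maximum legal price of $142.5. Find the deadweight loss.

$82.63

Demand slope = (132.6 − 166.35)/(24 − 9) = −2.25, so p = 186.6 − 2.25q.
Supply slope = (157.2 − 142.2)/(24 − 9) = 1, so p = 133.2 + q.
Competitive equilibrium: 186.6 − 2.25q = 133.2 + q → q* = 16.4308, p* = 149.6308.
At the ceiling p = 142.5, quantity supplied = (142.5 − 133.2)/1 = 9.3.
Willingness to pay at q' = 9.3: 186.6 − 2.25·9.3 = 165.675.
Δq = 16.4308 − 9.3 = 7.1308; wedge = 165.675 − 142.5 = 23.175.
DWL = ½ × 7.1308 × 23.175 = $82.63.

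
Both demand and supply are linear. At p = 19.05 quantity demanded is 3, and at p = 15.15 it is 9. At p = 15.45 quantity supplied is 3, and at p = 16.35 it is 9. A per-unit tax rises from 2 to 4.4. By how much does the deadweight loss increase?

9.60

Demand slope = (15.15 − 19.05)/(9 − 3) = −0.65, so p = 21 − 0.65q.
Supply slope = (16.35 − 15.45)/(9 − 3) = 0.15, so p = 15 + 0.15q.
Competitive equilibrium: 21 − 0.65q = 15 + 0.15q → q* = 7.5, p* = 16.125.
For a per-unit tax t: Δq = t/0.8, so DWL = ½·t·(t/0.8) = t²/1.6.
At t = 2: DWL = 2.5. At t = 4.4: DWL = 12.1.
Increase = 12.1 − 2.5 = 9.60.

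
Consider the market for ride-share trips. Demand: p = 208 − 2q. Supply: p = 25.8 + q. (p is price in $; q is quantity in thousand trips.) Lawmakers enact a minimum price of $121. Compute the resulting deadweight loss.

$445.48 thousand

Competitive equilibrium: 208 − 2q = 25.8 + q → q* = 60.7333, p* = 86.5333.
At the floor p = 121, quantity demanded = (208 − 121)/2 = 43.5.
Sellers' marginal cost at q' = 43.5: 25.8 + 1·43.5 = 69.3.
Δq = 60.7333 − 43.5 = 17.2333; wedge = 121 − 69.3 = 51.7.
Deadweight loss = ½ × 17.2333 × 51.7 = $445.48 thousand.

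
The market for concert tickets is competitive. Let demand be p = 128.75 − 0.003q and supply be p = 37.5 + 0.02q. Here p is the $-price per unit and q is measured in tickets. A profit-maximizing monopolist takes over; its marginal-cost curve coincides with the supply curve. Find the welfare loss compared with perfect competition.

Competitive equilibrium: 128.75 − 0.003q = 37.5 + 0.02q → q* = 3967.391304, p* = 116.847826.
Marginal revenue: MR = 128.75 − 0.006q. Set MR = MC: 128.75 − 0.006q = 37.5 + 0.02q → q_m = 3509.615385.
Price p_m = 128.75 − 0.003·3509.615385 = 118.221154; MC(q_m) = 37.5 + 0.02·3509.615385 = 107.692308.
Competitive q* = 3967.391304, so Δq = 457.775919; wedge = 118.221154 − 107.692308 = 10.528846.
DWL = ½ × 457.775919 × 10.528846 = $2409.93.

$2409.93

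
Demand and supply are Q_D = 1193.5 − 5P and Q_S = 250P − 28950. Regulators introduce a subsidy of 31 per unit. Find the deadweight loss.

2355.39

In inverse form: demand P = 238.7 − 0.2Q, supply P = 115.8 + 0.004Q.
Competitive equilibrium: 238.7 − 0.2Q = 115.8 + 0.004Q → Q* = 602.451, P* = 118.2098.
The subsidy lowers effective supply by 31: P = 84.8 + 0.004Q.
New quantity: 238.7 − 0.2Q = 84.8 + 0.004Q → Q' = 754.4118.
Overproduction ΔQ = 754.4118 − 602.451 = 151.9608; wedge = subsidy = 31.
Deadweight loss = ½ × 151.9608 × 31 = 2355.39.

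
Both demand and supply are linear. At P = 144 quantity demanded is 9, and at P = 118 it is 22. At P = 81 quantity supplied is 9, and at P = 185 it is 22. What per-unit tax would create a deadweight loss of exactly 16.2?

18

Demand slope = (118 − 144)/(22 − 9) = −2, so P = 162 − 2Q.
Supply slope = (185 − 81)/(22 − 9) = 8, so P = 9 + 8Q.
Competitive equilibrium: 162 − 2Q = 9 + 8Q → Q* = 15.3, P* = 131.4.
A tax t gives ΔQ = t/10 and wedge t, so DWL = t²/20.
t²/20 = 16.2 → t² = 324 → t = 18.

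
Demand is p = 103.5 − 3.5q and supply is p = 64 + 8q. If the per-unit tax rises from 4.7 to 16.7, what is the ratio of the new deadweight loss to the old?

12.625

Competitive equilibrium: 103.5 − 3.5q = 64 + 8q → q* = 3.4348, p* = 91.4783.
For a per-unit tax t: Δq = t/11.5, so DWL = ½·t·(t/11.5) = t²/23.
At t = 4.7: DWL = 0.960. At t = 16.7: DWL = 12.126.
Ratio = (16.7/4.7)² = 12.625.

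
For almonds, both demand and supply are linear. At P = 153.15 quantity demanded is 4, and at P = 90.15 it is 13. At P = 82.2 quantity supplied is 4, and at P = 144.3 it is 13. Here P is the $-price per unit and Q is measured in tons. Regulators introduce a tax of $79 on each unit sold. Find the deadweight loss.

Demand slope = (90.15 − 153.15)/(13 − 4) = −7, so P = 181.15 − 7Q.
Supply slope = (144.3 − 82.2)/(13 − 4) = 6.9, so P = 54.6 + 6.9Q.
Competitive equilibrium: 181.15 − 7Q = 54.6 + 6.9Q → Q* = 9.10432, P* = 117.41978.
With the tax, the buyer price exceeds the seller price by 79: (181.15 − 7Q) − (54.6 + 6.9Q) = 79 → Q' = 3.42086.
ΔQ = 9.10432 − 3.42086 = 5.68346; the wedge equals the tax, 79.
Deadweight loss = ½ × 5.68346 × 79 = $224.50.

$224.50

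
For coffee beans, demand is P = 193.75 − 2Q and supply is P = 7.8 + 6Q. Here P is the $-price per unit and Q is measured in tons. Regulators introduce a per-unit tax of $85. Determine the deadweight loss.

$451.56

Competitive equilibrium: 193.75 − 2Q = 7.8 + 6Q → Q* = 23.2438, P* = 147.2625.
With the tax, the buyer price exceeds the seller price by 85: (193.75 − 2Q) − (7.8 + 6Q) = 85 → Q' = 12.6188.
ΔQ = 23.2438 − 12.6188 = 10.625; the wedge equals the tax, 85.
Welfare loss = ½ × 10.625 × 85 = $451.56.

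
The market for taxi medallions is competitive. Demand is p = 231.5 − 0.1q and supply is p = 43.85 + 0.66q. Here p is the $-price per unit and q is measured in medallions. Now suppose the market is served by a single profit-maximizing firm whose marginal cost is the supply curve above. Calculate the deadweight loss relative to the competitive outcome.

$313.23

Competitive equilibrium: 231.5 − 0.1q = 43.85 + 0.66q → q* = 246.90789, p* = 206.80921.
Marginal revenue: MR = 231.5 − 0.2q. Set MR = MC: 231.5 − 0.2q = 43.85 + 0.66q → q_m = 218.19767.
Price p_m = 231.5 − 0.1·218.19767 = 209.68023; MC(q_m) = 43.85 + 0.66·218.19767 = 187.86046.
Competitive q* = 246.90789, so Δq = 28.71022; wedge = 209.68023 − 187.86046 = 21.81977.
The triangle = ½ × 28.71022 × 21.81977 = $313.23.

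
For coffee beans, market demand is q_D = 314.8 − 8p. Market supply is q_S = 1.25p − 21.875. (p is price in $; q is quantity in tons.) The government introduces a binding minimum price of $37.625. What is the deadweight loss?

$44.61

In inverse form: demand p = 39.35 − 0.125q, supply p = 17.5 + 0.8q.
Competitive equilibrium: 39.35 − 0.125q = 17.5 + 0.8q → q* = 23.6216, p* = 36.3973.
At the floor p = 37.625, quantity demanded = (39.35 − 37.625)/0.125 = 13.8.
Sellers' marginal cost at q' = 13.8: 17.5 + 0.8·13.8 = 28.54.
Δq = 23.6216 − 13.8 = 9.8216; wedge = 37.625 − 28.54 = 9.085.
Deadweight loss = ½ × 9.8216 × 9.085 = $44.61.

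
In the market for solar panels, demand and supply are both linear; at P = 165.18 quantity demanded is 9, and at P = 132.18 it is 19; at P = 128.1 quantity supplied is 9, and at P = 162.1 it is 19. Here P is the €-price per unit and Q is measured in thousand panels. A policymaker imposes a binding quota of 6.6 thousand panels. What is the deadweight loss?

Demand slope = (132.18 − 165.18)/(19 − 9) = −3.3, so P = 194.88 − 3.3Q.
Supply slope = (162.1 − 128.1)/(19 − 9) = 3.4, so P = 97.5 + 3.4Q.
Competitive equilibrium: 194.88 − 3.3Q = 97.5 + 3.4Q → Q* = 14.5343, P* = 146.9167.
At Q = 6.6: demand price = 194.88 − 3.3·6.6 = 173.1; supply price = 97.5 + 3.4·6.6 = 119.94.
ΔQ = 14.5343 − 6.6 = 7.9343; wedge = 173.1 − 119.94 = 53.16.
DWL = ½ × 7.9343 × 53.16 = €210.89 thousand.

€210.89 thousand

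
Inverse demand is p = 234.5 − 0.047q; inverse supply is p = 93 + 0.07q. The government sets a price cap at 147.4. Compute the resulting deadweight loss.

Competitive equilibrium: 234.5 − 0.047q = 93 + 0.07q → q* = 1209.4017, p* = 177.6581.
At the ceiling p = 147.4, quantity supplied = (147.4 − 93)/0.07 = 777.1429.
Willingness to pay at q' = 777.1429: 234.5 − 0.047·777.1429 = 197.9743.
Δq = 1209.4017 − 777.1429 = 432.2588; wedge = 197.9743 − 147.4 = 50.5743.
Deadweight loss = ½ × 432.2588 × 50.5743 = 10930.59.

10930.59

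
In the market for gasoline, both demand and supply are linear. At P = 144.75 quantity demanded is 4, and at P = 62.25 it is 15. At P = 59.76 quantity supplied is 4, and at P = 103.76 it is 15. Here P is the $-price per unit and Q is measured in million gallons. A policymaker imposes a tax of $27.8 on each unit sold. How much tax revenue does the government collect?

$249.45 million

Demand slope = (62.25 − 144.75)/(15 − 4) = −7.5, so P = 174.75 − 7.5Q.
Supply slope = (103.76 − 59.76)/(15 − 4) = 4, so P = 43.76 + 4Q.
Competitive equilibrium: 174.75 − 7.5Q = 43.76 + 4Q → Q* = 11.3904, P* = 89.3217.
With the tax, the buyer price exceeds the seller price by 27.8: (174.75 − 7.5Q) − (43.76 + 4Q) = 27.8 → Q' = 8.973.
Tax revenue = 27.8 × 8.973 = $249.45 million.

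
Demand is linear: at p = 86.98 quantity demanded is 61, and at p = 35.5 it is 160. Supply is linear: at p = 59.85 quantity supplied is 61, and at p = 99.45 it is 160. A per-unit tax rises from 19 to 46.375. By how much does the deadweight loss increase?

972.63

Demand slope = (35.5 − 86.98)/(160 − 61) = −0.52, so p = 118.7 − 0.52q.
Supply slope = (99.45 − 59.85)/(160 − 61) = 0.4, so p = 35.45 + 0.4q.
Competitive equilibrium: 118.7 − 0.52q = 35.45 + 0.4q → q* = 90.4891, p* = 71.6457.
For a per-unit tax t: Δq = t/0.92, so DWL = ½·t·(t/0.92) = t²/1.84.
At t = 19: DWL = 196.196. At t = 46.375: DWL = 1168.826.
Increase = 1168.826 − 196.196 = 972.63.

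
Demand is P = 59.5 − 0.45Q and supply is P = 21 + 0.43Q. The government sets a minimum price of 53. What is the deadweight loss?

Competitive equilibrium: 59.5 − 0.45Q = 21 + 0.43Q → Q* = 43.75, P* = 39.8125.
At the floor P = 53, quantity demanded = (59.5 − 53)/0.45 = 14.4444.
Sellers' marginal cost at Q' = 14.4444: 21 + 0.43·14.4444 = 27.2111.
ΔQ = 43.75 − 14.4444 = 29.3056; wedge = 53 − 27.2111 = 25.7889.
Welfare loss = ½ × 29.3056 × 25.7889 = 377.88.

377.88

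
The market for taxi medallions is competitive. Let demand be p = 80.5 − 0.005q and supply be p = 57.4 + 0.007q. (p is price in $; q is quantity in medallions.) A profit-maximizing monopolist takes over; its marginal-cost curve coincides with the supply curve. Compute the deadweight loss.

$1923.33

Competitive equilibrium: 80.5 − 0.005q = 57.4 + 0.007q → q* = 1925, p* = 70.875.
Marginal revenue: MR = 80.5 − 0.01q. Set MR = MC: 80.5 − 0.01q = 57.4 + 0.007q → q_m = 1358.8235.
Price p_m = 80.5 − 0.005·1358.8235 = 73.7059; MC(q_m) = 57.4 + 0.007·1358.8235 = 66.9118.
Competitive q* = 1925, so Δq = 566.1765; wedge = 73.7059 − 66.9118 = 6.7941.
Deadweight loss = ½ × 566.1765 × 6.7941 = $1923.33.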